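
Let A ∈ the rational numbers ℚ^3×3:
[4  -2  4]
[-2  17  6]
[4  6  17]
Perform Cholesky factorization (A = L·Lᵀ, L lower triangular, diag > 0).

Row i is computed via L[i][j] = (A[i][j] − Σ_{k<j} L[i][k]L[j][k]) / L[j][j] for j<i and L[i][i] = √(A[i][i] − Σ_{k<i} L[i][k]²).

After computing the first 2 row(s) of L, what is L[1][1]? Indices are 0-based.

L[1][1] = 4

Step 1: L[0][0] = √(4) = 2.
  L[1][0] = (-2) / L[0][0] = -1.
Step 2: L[1][1] = √(16) = 4.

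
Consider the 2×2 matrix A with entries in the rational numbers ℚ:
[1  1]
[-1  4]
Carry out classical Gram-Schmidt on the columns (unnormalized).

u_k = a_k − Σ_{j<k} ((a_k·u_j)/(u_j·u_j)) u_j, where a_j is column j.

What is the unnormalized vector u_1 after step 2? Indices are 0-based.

u_1 = (5/2, 5/2)

Step 1: u_0 = a_0 = (1, -1).
Step 2: u_1 = a_1 − (-3/2)·u_0 = (5/2, 5/2).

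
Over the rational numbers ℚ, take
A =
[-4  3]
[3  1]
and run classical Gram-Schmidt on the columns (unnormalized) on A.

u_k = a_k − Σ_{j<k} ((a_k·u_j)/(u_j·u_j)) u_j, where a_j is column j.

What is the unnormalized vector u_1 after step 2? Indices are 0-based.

u_1 = (39/25, 52/25)

Step 1: u_0 = a_0 = (-4, 3).
Step 2: u_1 = a_1 − (-9/25)·u_0 = (39/25, 52/25).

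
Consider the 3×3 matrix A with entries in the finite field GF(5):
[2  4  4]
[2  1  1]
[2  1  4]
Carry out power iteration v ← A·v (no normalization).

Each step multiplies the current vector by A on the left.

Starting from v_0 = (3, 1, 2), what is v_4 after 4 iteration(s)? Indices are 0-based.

v_0 = (3, 1, 2).
v_1 = A·v_0 = (3, 4, 0).
v_2 = A·v_1 = (2, 0, 0).
v_3 = A·v_2 = (4, 4, 4).
v_4 = A·v_3 = (0, 1, 3).

v_4 = (0, 1, 3)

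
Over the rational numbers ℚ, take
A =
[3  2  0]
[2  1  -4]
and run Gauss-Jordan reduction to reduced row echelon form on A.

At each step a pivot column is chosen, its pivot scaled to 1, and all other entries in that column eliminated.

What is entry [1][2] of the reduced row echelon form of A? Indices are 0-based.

M[1][2] = 12

[1] R0 /= 3  ⇒  (1, 2/3, 0)
     R1 -= 2·R0  ⇒  (0, -1/3, -4)
[2] R1 /= -1/3  ⇒  (0, 1, 12)
     R0 -= 2/3·R1  ⇒  (1, 0, -8)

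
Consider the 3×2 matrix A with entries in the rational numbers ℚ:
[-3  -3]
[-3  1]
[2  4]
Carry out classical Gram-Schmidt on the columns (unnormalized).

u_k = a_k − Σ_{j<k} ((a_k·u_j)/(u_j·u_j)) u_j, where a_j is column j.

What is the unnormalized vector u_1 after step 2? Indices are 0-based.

u_1 = (-12/11, 32/11, 30/11)

Step 1: u_0 = a_0 = (-3, -3, 2).
Step 2: u_1 = a_1 − (7/11)·u_0 = (-12/11, 32/11, 30/11).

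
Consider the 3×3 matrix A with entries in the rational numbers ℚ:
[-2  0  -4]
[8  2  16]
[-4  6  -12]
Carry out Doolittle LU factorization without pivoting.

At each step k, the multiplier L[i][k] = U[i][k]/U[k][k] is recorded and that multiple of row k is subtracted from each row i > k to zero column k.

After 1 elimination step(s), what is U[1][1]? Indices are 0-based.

Step 1: pivot at (0,0) is -2.
  row1 ← row1 − (-4)·row0  ⇒  L[1][0]=-4, U row1=(0, 2, 0)
  row2 ← row2 − (2)·row0  ⇒  L[2][0]=2, U row2=(0, 6, -4)

U[1][1] = 2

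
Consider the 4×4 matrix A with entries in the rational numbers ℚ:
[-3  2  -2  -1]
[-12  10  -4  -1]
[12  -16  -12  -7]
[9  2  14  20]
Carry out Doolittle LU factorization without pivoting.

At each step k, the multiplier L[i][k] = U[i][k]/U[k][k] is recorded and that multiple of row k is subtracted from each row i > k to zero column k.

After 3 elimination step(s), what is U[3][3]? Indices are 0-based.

k=0: U[0][0]=-3
  eliminate (1,0): mult=4, new row 1: (0, 2, 4, 3); set L[1][0]=4
  eliminate (2,0): mult=-4, new row 2: (0, -8, -20, -11); set L[2][0]=-4
  eliminate (3,0): mult=-3, new row 3: (0, 8, 8, 17); set L[3][0]=-3
k=1: U[1][1]=2
  eliminate (2,1): mult=-4, new row 2: (0, 0, -4, 1); set L[2][1]=-4
  eliminate (3,1): mult=4, new row 3: (0, 0, -8, 5); set L[3][1]=4
k=2: U[2][2]=-4
  eliminate (3,2): mult=2, new row 3: (0, 0, 0, 3); set L[3][2]=2

U[3][3] = 3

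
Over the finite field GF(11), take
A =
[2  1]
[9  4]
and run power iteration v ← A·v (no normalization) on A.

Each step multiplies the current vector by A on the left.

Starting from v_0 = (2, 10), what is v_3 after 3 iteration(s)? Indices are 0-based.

v_0 = (2, 10).
v_1 = A·v_0 = (3, 3).
v_2 = A·v_1 = (9, 6).
v_3 = A·v_2 = (2, 6).

v_3 = (2, 6)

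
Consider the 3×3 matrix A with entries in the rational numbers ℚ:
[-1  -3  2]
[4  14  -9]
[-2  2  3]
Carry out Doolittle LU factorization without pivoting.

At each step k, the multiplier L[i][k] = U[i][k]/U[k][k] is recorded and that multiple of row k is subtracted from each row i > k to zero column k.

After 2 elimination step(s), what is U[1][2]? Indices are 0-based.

k=0: U[0][0]=-1
  eliminate (1,0): mult=-4, new row 1: (0, 2, -1); set L[1][0]=-4
  eliminate (2,0): mult=2, new row 2: (0, 8, -1); set L[2][0]=2
k=1: U[1][1]=2
  eliminate (2,1): mult=4, new row 2: (0, 0, 3); set L[2][1]=4

U[1][2] = -1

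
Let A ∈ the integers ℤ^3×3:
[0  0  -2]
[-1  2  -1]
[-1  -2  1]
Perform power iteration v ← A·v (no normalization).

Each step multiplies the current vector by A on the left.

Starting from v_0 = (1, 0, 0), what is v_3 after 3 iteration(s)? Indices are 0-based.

v_3 = (-2, -5, 1)

v_0 = (1, 0, 0).
v_1 = A·v_0 = (0, -1, -1).
v_2 = A·v_1 = (2, -1, 1).
v_3 = A·v_2 = (-2, -5, 1).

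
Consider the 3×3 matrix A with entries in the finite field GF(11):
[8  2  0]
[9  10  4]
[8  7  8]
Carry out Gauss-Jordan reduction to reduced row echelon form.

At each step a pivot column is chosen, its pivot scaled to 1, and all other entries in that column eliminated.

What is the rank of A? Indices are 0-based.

rank = 3

pivot(0,0)=8: scale R0 → (1, 3, 0)
  clear (1,0): R1 −= (9)R0 → (0, 5, 4)
  clear (2,0): R2 −= (8)R0 → (0, 5, 8)
pivot(1,1)=5: scale R1 → (0, 1, 3)
  clear (0,1): R0 −= (3)R1 → (1, 0, 2)
  clear (2,1): R2 −= (5)R1 → (0, 0, 4)
pivot(2,2)=4: scale R2 → (0, 0, 1)
  clear (0,2): R0 −= (2)R2 → (1, 0, 0)
  clear (1,2): R1 −= (3)R2 → (0, 1, 0)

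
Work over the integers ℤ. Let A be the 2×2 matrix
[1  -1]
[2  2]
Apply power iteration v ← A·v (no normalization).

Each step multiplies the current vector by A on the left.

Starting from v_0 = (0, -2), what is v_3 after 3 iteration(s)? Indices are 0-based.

v_3 = (10, 4)

v_0 = (0, -2).
v_1 = A·v_0 = (2, -4).
v_2 = A·v_1 = (6, -4).
v_3 = A·v_2 = (10, 4).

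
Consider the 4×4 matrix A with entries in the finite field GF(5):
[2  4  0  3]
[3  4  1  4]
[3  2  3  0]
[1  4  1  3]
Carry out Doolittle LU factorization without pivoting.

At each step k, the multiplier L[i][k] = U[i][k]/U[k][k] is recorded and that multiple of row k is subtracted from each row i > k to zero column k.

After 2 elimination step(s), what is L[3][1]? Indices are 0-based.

L[3][1] = 4

k=0: U[0][0]=2
  eliminate (1,0): mult=4, new row 1: (0, 3, 1, 2); set L[1][0]=4
  eliminate (2,0): mult=4, new row 2: (0, 1, 3, 3); set L[2][0]=4
  eliminate (3,0): mult=3, new row 3: (0, 2, 1, 4); set L[3][0]=3
k=1: U[1][1]=3
  eliminate (2,1): mult=2, new row 2: (0, 0, 1, 4); set L[2][1]=2
  eliminate (3,1): mult=4, new row 3: (0, 0, 2, 1); set L[3][1]=4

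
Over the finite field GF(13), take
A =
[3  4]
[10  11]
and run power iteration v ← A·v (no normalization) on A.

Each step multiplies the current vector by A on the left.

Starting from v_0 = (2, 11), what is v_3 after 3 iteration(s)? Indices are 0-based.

v_3 = (11, 9)

v_0 = (2, 11).
v_1 = A·v_0 = (11, 11).
v_2 = A·v_1 = (12, 10).
v_3 = A·v_2 = (11, 9).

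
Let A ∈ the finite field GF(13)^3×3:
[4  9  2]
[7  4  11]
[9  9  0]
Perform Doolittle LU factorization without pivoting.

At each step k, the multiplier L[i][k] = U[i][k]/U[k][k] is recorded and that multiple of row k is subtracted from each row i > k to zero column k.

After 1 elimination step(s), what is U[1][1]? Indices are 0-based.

U[1][1] = 11

[col 0] pivot 4
  R1 -= 5*R0 → (0, 11, 1)  (L[1][0] := 5)
  R2 -= 12*R0 → (0, 5, 2)  (L[2][0] := 12)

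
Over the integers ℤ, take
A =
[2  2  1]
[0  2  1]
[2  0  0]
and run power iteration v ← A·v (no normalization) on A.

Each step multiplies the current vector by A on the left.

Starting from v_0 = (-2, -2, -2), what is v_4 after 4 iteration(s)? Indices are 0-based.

v_0 = (-2, -2, -2).
v_1 = A·v_0 = (-10, -6, -4).
v_2 = A·v_1 = (-36, -16, -20).
v_3 = A·v_2 = (-124, -52, -72).
v_4 = A·v_3 = (-424, -176, -248).

v_4 = (-424, -176, -248)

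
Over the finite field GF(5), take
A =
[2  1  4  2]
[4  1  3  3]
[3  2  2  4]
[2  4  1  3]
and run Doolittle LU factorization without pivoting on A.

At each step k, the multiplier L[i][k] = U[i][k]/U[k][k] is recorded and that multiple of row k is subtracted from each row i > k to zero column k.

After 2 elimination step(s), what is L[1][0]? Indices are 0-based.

L[1][0] = 2

k=0: U[0][0]=2
  eliminate (1,0): mult=2, new row 1: (0, 4, 0, 4); set L[1][0]=2
  eliminate (2,0): mult=4, new row 2: (0, 3, 1, 1); set L[2][0]=4
  eliminate (3,0): mult=1, new row 3: (0, 3, 2, 1); set L[3][0]=1
k=1: U[1][1]=4
  eliminate (2,1): mult=2, new row 2: (0, 0, 1, 3); set L[2][1]=2
  eliminate (3,1): mult=2, new row 3: (0, 0, 2, 3); set L[3][1]=2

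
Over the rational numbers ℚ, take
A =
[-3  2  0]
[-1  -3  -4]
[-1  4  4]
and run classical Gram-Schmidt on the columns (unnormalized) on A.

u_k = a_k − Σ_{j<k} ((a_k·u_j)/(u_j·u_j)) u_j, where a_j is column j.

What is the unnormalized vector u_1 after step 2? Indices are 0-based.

u_1 = (1/11, -40/11, 37/11)

Step 1: u_0 = a_0 = (-3, -1, -1).
Step 2: u_1 = a_1 − (-7/11)·u_0 = (1/11, -40/11, 37/11).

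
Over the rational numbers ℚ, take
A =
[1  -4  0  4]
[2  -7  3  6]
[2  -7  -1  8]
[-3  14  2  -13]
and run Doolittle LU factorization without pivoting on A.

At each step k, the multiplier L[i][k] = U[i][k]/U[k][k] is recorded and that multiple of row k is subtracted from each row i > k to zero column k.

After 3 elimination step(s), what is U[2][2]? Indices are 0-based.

Step 1: pivot at (0,0) is 1.
  row1 ← row1 − (2)·row0  ⇒  L[1][0]=2, U row1=(0, 1, 3, -2)
  row2 ← row2 − (2)·row0  ⇒  L[2][0]=2, U row2=(0, 1, -1, 0)
  row3 ← row3 − (-3)·row0  ⇒  L[3][0]=-3, U row3=(0, 2, 2, -1)
Step 2: pivot at (1,1) is 1.
  row2 ← row2 − (1)·row1  ⇒  L[2][1]=1, U row2=(0, 0, -4, 2)
  row3 ← row3 − (2)·row1  ⇒  L[3][1]=2, U row3=(0, 0, -4, 3)
Step 3: pivot at (2,2) is -4.
  row3 ← row3 − (1)·row2  ⇒  L[3][2]=1, U row3=(0, 0, 0, 1)

U[2][2] = -4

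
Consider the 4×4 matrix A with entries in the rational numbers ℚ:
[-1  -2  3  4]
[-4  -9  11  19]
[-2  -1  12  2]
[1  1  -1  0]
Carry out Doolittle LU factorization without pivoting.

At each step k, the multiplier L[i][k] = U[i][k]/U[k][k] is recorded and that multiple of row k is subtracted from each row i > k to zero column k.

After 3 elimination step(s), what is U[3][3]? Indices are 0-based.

[col 0] pivot -1
  R1 -= 4*R0 → (0, -1, -1, 3)  (L[1][0] := 4)
  R2 -= 2*R0 → (0, 3, 6, -6)  (L[2][0] := 2)
  R3 -= -1*R0 → (0, -1, 2, 4)  (L[3][0] := -1)
[col 1] pivot -1
  R2 -= -3*R1 → (0, 0, 3, 3)  (L[2][1] := -3)
  R3 -= 1*R1 → (0, 0, 3, 1)  (L[3][1] := 1)
[col 2] pivot 3
  R3 -= 1*R2 → (0, 0, 0, -2)  (L[3][2] := 1)

U[3][3] = -2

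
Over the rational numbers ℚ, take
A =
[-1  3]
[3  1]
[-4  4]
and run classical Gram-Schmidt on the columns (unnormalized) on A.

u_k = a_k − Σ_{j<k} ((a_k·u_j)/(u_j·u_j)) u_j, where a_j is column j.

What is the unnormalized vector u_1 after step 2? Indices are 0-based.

Step 1: u_0 = a_0 = (-1, 3, -4).
Step 2: u_1 = a_1 − (-8/13)·u_0 = (31/13, 37/13, 20/13).

u_1 = (31/13, 37/13, 20/13)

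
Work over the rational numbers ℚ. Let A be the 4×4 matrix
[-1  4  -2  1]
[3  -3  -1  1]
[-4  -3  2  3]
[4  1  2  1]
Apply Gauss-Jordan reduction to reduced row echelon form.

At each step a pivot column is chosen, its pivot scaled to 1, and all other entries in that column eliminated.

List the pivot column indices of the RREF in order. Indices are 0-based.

[1] R0 /= -1  ⇒  (1, -4, 2, -1)
     R1 -= 3·R0  ⇒  (0, 9, -7, 4)
     R2 -= -4·R0  ⇒  (0, -19, 10, -1)
     R3 -= 4·R0  ⇒  (0, 17, -6, 5)
[2] R1 /= 9  ⇒  (0, 1, -7/9, 4/9)
     R0 -= -4·R1  ⇒  (1, 0, -10/9, 7/9)
     R2 -= -19·R1  ⇒  (0, 0, -43/9, 67/9)
     R3 -= 17·R1  ⇒  (0, 0, 65/9, -23/9)
[3] R2 /= -43/9  ⇒  (0, 0, 1, -67/43)
     R0 -= -10/9·R2  ⇒  (1, 0, 0, -41/43)
     R1 -= -7/9·R2  ⇒  (0, 1, 0, -33/43)
     R3 -= 65/9·R2  ⇒  (0, 0, 0, 374/43)
[4] R3 /= 374/43  ⇒  (0, 0, 0, 1)
     R0 -= -41/43·R3  ⇒  (1, 0, 0, 0)
     R1 -= -33/43·R3  ⇒  (0, 1, 0, 0)
     R2 -= -67/43·R3  ⇒  (0, 0, 1, 0)

pivot columns: 0, 1, 2, 3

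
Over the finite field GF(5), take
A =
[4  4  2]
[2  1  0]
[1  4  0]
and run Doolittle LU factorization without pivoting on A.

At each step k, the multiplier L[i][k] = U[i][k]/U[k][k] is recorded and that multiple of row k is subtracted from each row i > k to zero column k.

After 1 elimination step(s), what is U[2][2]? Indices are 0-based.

k=0: U[0][0]=4
  eliminate (1,0): mult=3, new row 1: (0, 4, 4); set L[1][0]=3
  eliminate (2,0): mult=4, new row 2: (0, 3, 2); set L[2][0]=4

U[2][2] = 2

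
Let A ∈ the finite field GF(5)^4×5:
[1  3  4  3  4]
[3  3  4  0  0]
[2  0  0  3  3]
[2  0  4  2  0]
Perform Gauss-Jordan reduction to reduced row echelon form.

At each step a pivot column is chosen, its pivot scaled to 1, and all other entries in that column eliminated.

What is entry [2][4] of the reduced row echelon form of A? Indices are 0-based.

M[2][4] = 1

[1] R0 /= 1  ⇒  (1, 3, 4, 3, 4)
     R1 -= 3·R0  ⇒  (0, 4, 2, 1, 3)
     R2 -= 2·R0  ⇒  (0, 4, 2, 2, 0)
     R3 -= 2·R0  ⇒  (0, 4, 1, 1, 2)
[2] R1 /= 4  ⇒  (0, 1, 3, 4, 2)
     R0 -= 3·R1  ⇒  (1, 0, 0, 1, 3)
     R2 -= 4·R1  ⇒  (0, 0, 0, 1, 2)
     R3 -= 4·R1  ⇒  (0, 0, 4, 0, 4)
[3] R2 <-> R3
[3] R2 /= 4  ⇒  (0, 0, 1, 0, 1)
     R1 -= 3·R2  ⇒  (0, 1, 0, 4, 4)
[4] R3 /= 1  ⇒  (0, 0, 0, 1, 2)
     R0 -= 1·R3  ⇒  (1, 0, 0, 0, 1)
     R1 -= 4·R3  ⇒  (0, 1, 0, 0, 1)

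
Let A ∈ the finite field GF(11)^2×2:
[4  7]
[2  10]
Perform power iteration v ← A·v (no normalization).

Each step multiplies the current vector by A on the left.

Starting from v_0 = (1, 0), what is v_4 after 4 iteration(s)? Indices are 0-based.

v_4 = (3, 6)

v_0 = (1, 0).
v_1 = A·v_0 = (4, 2).
v_2 = A·v_1 = (8, 6).
v_3 = A·v_2 = (8, 10).
v_4 = A·v_3 = (3, 6).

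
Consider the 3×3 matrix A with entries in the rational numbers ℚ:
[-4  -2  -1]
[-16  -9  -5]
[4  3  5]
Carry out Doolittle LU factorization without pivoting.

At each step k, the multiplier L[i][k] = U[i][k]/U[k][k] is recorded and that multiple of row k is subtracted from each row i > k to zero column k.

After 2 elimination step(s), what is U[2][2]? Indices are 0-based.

[col 0] pivot -4
  R1 -= 4*R0 → (0, -1, -1)  (L[1][0] := 4)
  R2 -= -1*R0 → (0, 1, 4)  (L[2][0] := -1)
[col 1] pivot -1
  R2 -= -1*R1 → (0, 0, 3)  (L[2][1] := -1)

U[2][2] = 3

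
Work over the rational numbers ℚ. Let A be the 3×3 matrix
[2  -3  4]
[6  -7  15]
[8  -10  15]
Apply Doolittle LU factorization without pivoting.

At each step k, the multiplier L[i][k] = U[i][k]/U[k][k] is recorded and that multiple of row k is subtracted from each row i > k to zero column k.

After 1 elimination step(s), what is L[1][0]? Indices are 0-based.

L[1][0] = 3

[col 0] pivot 2
  R1 -= 3*R0 → (0, 2, 3)  (L[1][0] := 3)
  R2 -= 4*R0 → (0, 2, -1)  (L[2][0] := 4)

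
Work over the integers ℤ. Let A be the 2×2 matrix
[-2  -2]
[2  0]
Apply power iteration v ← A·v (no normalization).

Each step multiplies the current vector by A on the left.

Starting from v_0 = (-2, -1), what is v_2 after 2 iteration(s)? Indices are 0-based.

v_2 = (-4, 12)

v_0 = (-2, -1).
v_1 = A·v_0 = (6, -4).
v_2 = A·v_1 = (-4, 12).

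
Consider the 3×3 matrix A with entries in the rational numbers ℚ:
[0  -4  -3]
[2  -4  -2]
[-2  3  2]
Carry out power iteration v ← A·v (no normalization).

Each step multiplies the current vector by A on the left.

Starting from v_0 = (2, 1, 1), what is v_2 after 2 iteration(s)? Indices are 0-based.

v_0 = (2, 1, 1).
v_1 = A·v_0 = (-7, -2, 1).
v_2 = A·v_1 = (5, -8, 10).

v_2 = (5, -8, 10)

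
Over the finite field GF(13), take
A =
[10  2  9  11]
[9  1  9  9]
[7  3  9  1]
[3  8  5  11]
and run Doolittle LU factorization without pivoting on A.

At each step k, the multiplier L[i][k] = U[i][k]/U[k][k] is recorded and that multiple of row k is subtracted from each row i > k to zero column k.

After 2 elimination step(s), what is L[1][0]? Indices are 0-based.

Step 1: pivot at (0,0) is 10.
  row1 ← row1 − (10)·row0  ⇒  L[1][0]=10, U row1=(0, 7, 10, 3)
  row2 ← row2 − (2)·row0  ⇒  L[2][0]=2, U row2=(0, 12, 4, 5)
  row3 ← row3 − (12)·row0  ⇒  L[3][0]=12, U row3=(0, 10, 1, 9)
Step 2: pivot at (1,1) is 7.
  row2 ← row2 − (11)·row1  ⇒  L[2][1]=11, U row2=(0, 0, 11, 11)
  row3 ← row3 − (7)·row1  ⇒  L[3][1]=7, U row3=(0, 0, 9, 1)

L[1][0] = 10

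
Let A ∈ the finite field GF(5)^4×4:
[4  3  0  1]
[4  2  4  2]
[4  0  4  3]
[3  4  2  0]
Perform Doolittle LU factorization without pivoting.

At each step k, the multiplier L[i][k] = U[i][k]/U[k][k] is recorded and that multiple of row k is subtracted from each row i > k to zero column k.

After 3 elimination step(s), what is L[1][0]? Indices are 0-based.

L[1][0] = 1

[col 0] pivot 4
  R1 -= 1*R0 → (0, 4, 4, 1)  (L[1][0] := 1)
  R2 -= 1*R0 → (0, 2, 4, 2)  (L[2][0] := 1)
  R3 -= 2*R0 → (0, 3, 2, 3)  (L[3][0] := 2)
[col 1] pivot 4
  R2 -= 3*R1 → (0, 0, 2, 4)  (L[2][1] := 3)
  R3 -= 2*R1 → (0, 0, 4, 1)  (L[3][1] := 2)
[col 2] pivot 2
  R3 -= 2*R2 → (0, 0, 0, 3)  (L[3][2] := 2)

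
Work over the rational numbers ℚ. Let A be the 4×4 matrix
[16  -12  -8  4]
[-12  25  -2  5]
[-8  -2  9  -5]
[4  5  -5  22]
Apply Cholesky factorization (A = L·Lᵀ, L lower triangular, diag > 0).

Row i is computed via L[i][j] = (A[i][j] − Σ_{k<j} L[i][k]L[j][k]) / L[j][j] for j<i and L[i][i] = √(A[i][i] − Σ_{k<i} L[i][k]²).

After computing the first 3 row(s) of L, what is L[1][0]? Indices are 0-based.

L[1][0] = -3

Step 1: L[0][0] = √(16) = 4.
  L[1][0] = (-12) / L[0][0] = -3.
Step 2: L[1][1] = √(16) = 4.
  L[2][0] = (-8) / L[0][0] = -2.
  L[2][1] = (-8) / L[1][1] = -2.
Step 3: L[2][2] = √(1) = 1.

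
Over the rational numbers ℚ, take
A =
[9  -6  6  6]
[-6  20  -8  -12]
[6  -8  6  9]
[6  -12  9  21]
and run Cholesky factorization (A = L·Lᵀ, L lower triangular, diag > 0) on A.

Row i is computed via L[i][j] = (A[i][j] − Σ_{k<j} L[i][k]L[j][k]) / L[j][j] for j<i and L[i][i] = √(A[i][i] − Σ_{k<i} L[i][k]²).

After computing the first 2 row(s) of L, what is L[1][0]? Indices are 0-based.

Step 1: L[0][0] = √(9) = 3.
  L[1][0] = (-6) / L[0][0] = -2.
Step 2: L[1][1] = √(16) = 4.

L[1][0] = -2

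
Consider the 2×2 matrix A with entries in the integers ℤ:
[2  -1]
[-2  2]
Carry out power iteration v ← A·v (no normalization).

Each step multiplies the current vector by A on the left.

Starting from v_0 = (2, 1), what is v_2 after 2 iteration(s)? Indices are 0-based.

v_2 = (8, -10)

v_0 = (2, 1).
v_1 = A·v_0 = (3, -2).
v_2 = A·v_1 = (8, -10).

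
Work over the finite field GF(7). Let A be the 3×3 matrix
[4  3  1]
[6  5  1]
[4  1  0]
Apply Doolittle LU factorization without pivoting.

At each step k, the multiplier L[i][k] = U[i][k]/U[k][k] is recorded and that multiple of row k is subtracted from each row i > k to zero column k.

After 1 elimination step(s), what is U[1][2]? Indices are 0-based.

Step 1: pivot at (0,0) is 4.
  row1 ← row1 − (5)·row0  ⇒  L[1][0]=5, U row1=(0, 4, 3)
  row2 ← row2 − (1)·row0  ⇒  L[2][0]=1, U row2=(0, 5, 6)

U[1][2] = 3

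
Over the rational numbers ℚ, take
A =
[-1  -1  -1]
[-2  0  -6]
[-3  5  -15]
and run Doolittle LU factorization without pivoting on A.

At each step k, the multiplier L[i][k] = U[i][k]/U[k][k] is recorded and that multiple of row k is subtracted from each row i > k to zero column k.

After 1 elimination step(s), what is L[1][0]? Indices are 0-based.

L[1][0] = 2

[col 0] pivot -1
  R1 -= 2*R0 → (0, 2, -4)  (L[1][0] := 2)
  R2 -= 3*R0 → (0, 8, -12)  (L[2][0] := 3)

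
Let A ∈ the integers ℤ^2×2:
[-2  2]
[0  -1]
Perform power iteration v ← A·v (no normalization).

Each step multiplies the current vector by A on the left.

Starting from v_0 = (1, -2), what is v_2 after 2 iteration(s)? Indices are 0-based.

v_0 = (1, -2).
v_1 = A·v_0 = (-6, 2).
v_2 = A·v_1 = (16, -2).

v_2 = (16, -2)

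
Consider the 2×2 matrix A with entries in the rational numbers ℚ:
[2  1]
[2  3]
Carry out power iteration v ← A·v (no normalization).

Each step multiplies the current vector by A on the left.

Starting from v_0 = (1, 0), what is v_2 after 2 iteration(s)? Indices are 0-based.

v_2 = (6, 10)

v_0 = (1, 0).
v_1 = A·v_0 = (2, 2).
v_2 = A·v_1 = (6, 10).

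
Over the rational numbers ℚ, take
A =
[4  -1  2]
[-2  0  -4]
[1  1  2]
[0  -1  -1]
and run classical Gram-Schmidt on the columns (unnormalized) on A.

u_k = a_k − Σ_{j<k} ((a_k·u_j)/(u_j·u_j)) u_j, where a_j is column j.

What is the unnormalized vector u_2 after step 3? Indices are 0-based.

u_2 = (-5/6, -17/9, -4/9, 7/18)

Step 1: u_0 = a_0 = (4, -2, 1, 0).
Step 2: u_1 = a_1 − (-1/7)·u_0 = (-3/7, -2/7, 8/7, -1).
Step 3: u_2 = a_2 − (6/7)·u_0 − (25/18)·u_1 = (-5/6, -17/9, -4/9, 7/18).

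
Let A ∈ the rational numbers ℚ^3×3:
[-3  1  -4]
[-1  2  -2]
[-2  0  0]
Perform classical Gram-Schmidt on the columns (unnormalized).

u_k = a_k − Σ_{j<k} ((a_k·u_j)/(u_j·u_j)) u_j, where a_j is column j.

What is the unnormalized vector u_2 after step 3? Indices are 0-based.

u_2 = (-16/15, 8/15, 4/3)

Step 1: u_0 = a_0 = (-3, -1, -2).
Step 2: u_1 = a_1 − (-5/14)·u_0 = (-1/14, 23/14, -5/7).
Step 3: u_2 = a_2 − (1)·u_0 − (-14/15)·u_1 = (-16/15, 8/15, 4/3).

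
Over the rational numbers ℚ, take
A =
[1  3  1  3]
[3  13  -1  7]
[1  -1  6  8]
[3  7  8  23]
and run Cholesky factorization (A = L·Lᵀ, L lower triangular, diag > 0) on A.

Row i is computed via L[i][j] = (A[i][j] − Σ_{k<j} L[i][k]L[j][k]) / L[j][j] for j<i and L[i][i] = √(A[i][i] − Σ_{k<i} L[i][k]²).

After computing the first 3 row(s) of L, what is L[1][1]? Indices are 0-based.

L[1][1] = 2

Step 1: L[0][0] = √(1) = 1.
  L[1][0] = (3) / L[0][0] = 3.
Step 2: L[1][1] = √(4) = 2.
  L[2][0] = (1) / L[0][0] = 1.
  L[2][1] = (-4) / L[1][1] = -2.
Step 3: L[2][2] = √(1) = 1.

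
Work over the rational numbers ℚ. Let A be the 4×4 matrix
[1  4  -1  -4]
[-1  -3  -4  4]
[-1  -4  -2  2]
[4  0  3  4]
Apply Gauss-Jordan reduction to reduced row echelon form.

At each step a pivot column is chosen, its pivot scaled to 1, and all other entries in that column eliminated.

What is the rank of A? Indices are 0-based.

pivot(0,0)=1: scale R0 → (1, 4, -1, -4)
  clear (1,0): R1 −= (-1)R0 → (0, 1, -5, 0)
  clear (2,0): R2 −= (-1)R0 → (0, 0, -3, -2)
  clear (3,0): R3 −= (4)R0 → (0, -16, 7, 20)
pivot(1,1)=1: scale R1 → (0, 1, -5, 0)
  clear (0,1): R0 −= (4)R1 → (1, 0, 19, -4)
  clear (3,1): R3 −= (-16)R1 → (0, 0, -73, 20)
pivot(2,2)=-3: scale R2 → (0, 0, 1, 2/3)
  clear (0,2): R0 −= (19)R2 → (1, 0, 0, -50/3)
  clear (1,2): R1 −= (-5)R2 → (0, 1, 0, 10/3)
  clear (3,2): R3 −= (-73)R2 → (0, 0, 0, 206/3)
pivot(3,3)=206/3: scale R3 → (0, 0, 0, 1)
  clear (0,3): R0 −= (-50/3)R3 → (1, 0, 0, 0)
  clear (1,3): R1 −= (10/3)R3 → (0, 1, 0, 0)
  clear (2,3): R2 −= (2/3)R3 → (0, 0, 1, 0)

rank = 4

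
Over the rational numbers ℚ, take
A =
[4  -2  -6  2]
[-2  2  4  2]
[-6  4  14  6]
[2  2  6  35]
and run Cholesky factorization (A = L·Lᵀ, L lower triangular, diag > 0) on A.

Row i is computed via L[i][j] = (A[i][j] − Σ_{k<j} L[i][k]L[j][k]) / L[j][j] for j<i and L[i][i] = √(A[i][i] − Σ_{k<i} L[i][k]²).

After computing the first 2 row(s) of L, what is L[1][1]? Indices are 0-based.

L[1][1] = 1

Step 1: L[0][0] = √(4) = 2.
  L[1][0] = (-2) / L[0][0] = -1.
Step 2: L[1][1] = √(1) = 1.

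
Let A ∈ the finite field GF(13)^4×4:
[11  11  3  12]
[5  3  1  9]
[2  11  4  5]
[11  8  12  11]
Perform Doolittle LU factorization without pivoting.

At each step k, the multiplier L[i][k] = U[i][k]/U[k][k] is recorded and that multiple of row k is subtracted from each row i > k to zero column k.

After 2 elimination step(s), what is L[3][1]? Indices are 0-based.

L[3][1] = 8

k=0: U[0][0]=11
  eliminate (1,0): mult=4, new row 1: (0, 11, 2, 0); set L[1][0]=4
  eliminate (2,0): mult=12, new row 2: (0, 9, 7, 4); set L[2][0]=12
  eliminate (3,0): mult=1, new row 3: (0, 10, 9, 12); set L[3][0]=1
k=1: U[1][1]=11
  eliminate (2,1): mult=2, new row 2: (0, 0, 3, 4); set L[2][1]=2
  eliminate (3,1): mult=8, new row 3: (0, 0, 6, 12); set L[3][1]=8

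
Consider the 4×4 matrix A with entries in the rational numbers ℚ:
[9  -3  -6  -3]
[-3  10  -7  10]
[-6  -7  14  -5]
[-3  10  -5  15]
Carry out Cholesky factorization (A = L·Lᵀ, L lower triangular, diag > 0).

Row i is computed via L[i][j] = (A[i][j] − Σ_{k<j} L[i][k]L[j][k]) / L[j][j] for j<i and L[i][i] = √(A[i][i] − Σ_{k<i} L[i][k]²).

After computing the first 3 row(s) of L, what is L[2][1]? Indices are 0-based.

Step 1: L[0][0] = √(9) = 3.
  L[1][0] = (-3) / L[0][0] = -1.
Step 2: L[1][1] = √(9) = 3.
  L[2][0] = (-6) / L[0][0] = -2.
  L[2][1] = (-9) / L[1][1] = -3.
Step 3: L[2][2] = √(1) = 1.

L[2][1] = -3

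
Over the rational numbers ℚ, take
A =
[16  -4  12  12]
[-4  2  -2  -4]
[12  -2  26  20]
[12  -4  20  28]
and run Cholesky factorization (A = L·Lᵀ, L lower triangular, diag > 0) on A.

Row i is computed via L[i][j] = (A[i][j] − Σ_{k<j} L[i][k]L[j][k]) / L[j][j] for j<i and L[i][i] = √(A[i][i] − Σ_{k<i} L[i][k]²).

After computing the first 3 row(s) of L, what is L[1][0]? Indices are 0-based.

Step 1: L[0][0] = √(16) = 4.
  L[1][0] = (-4) / L[0][0] = -1.
Step 2: L[1][1] = √(1) = 1.
  L[2][0] = (12) / L[0][0] = 3.
  L[2][1] = (1) / L[1][1] = 1.
Step 3: L[2][2] = √(16) = 4.

L[1][0] = -1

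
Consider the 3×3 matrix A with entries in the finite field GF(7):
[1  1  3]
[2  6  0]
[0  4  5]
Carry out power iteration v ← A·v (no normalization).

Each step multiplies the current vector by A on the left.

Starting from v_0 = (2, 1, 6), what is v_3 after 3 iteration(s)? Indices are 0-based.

v_0 = (2, 1, 6).
v_1 = A·v_0 = (0, 3, 6).
v_2 = A·v_1 = (0, 4, 0).
v_3 = A·v_2 = (4, 3, 2).

v_3 = (4, 3, 2)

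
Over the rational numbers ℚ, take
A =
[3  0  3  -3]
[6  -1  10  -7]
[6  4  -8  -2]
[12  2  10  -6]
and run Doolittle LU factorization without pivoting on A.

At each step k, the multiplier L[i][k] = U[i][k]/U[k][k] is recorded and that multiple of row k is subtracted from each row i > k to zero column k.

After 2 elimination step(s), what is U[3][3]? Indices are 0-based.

U[3][3] = 4

Step 1: pivot at (0,0) is 3.
  row1 ← row1 − (2)·row0  ⇒  L[1][0]=2, U row1=(0, -1, 4, -1)
  row2 ← row2 − (2)·row0  ⇒  L[2][0]=2, U row2=(0, 4, -14, 4)
  row3 ← row3 − (4)·row0  ⇒  L[3][0]=4, U row3=(0, 2, -2, 6)
Step 2: pivot at (1,1) is -1.
  row2 ← row2 − (-4)·row1  ⇒  L[2][1]=-4, U row2=(0, 0, 2, 0)
  row3 ← row3 − (-2)·row1  ⇒  L[3][1]=-2, U row3=(0, 0, 6, 4)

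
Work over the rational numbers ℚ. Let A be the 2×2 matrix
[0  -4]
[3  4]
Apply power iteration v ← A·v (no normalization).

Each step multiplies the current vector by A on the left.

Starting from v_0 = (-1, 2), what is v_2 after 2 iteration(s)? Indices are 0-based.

v_2 = (-20, -4)

v_0 = (-1, 2).
v_1 = A·v_0 = (-8, 5).
v_2 = A·v_1 = (-20, -4).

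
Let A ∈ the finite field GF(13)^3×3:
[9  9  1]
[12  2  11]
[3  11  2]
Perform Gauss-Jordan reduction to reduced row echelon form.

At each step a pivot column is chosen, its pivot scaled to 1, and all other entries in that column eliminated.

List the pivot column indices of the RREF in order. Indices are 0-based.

pivot(0,0)=9: scale R0 → (1, 1, 3)
  clear (1,0): R1 −= (12)R0 → (0, 3, 1)
  clear (2,0): R2 −= (3)R0 → (0, 8, 6)
pivot(1,1)=3: scale R1 → (0, 1, 9)
  clear (0,1): R0 −= (1)R1 → (1, 0, 7)
  clear (2,1): R2 −= (8)R1 → (0, 0, 12)
pivot(2,2)=12: scale R2 → (0, 0, 1)
  clear (0,2): R0 −= (7)R2 → (1, 0, 0)
  clear (1,2): R1 −= (9)R2 → (0, 1, 0)

pivot columns: 0, 1, 2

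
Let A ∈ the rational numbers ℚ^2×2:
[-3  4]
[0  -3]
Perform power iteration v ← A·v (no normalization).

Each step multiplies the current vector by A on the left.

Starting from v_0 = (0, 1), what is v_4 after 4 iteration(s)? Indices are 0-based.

v_0 = (0, 1).
v_1 = A·v_0 = (4, -3).
v_2 = A·v_1 = (-24, 9).
v_3 = A·v_2 = (108, -27).
v_4 = A·v_3 = (-432, 81).

v_4 = (-432, 81)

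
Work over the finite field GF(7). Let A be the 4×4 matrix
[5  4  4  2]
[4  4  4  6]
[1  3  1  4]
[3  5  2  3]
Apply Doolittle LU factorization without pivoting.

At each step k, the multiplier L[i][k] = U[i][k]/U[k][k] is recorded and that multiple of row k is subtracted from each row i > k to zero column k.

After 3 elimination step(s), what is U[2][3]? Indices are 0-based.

U[2][3] = 2

k=0: U[0][0]=5
  eliminate (1,0): mult=5, new row 1: (0, 5, 5, 3); set L[1][0]=5
  eliminate (2,0): mult=3, new row 2: (0, 5, 3, 5); set L[2][0]=3
  eliminate (3,0): mult=2, new row 3: (0, 4, 1, 6); set L[3][0]=2
k=1: U[1][1]=5
  eliminate (2,1): mult=1, new row 2: (0, 0, 5, 2); set L[2][1]=1
  eliminate (3,1): mult=5, new row 3: (0, 0, 4, 5); set L[3][1]=5
k=2: U[2][2]=5
  eliminate (3,2): mult=5, new row 3: (0, 0, 0, 2); set L[3][2]=5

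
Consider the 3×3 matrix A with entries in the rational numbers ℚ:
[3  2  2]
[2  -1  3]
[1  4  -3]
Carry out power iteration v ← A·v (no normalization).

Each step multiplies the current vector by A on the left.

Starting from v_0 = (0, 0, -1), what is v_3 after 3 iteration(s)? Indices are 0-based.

v_0 = (0, 0, -1).
v_1 = A·v_0 = (-2, -3, 3).
v_2 = A·v_1 = (-6, 8, -23).
v_3 = A·v_2 = (-48, -89, 95).

v_3 = (-48, -89, 95)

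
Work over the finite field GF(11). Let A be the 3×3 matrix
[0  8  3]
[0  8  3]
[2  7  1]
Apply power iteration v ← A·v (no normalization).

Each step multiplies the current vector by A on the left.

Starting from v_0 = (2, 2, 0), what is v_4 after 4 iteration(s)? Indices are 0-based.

v_4 = (3, 3, 6)

v_0 = (2, 2, 0).
v_1 = A·v_0 = (5, 5, 7).
v_2 = A·v_1 = (6, 6, 8).
v_3 = A·v_2 = (6, 6, 7).
v_4 = A·v_3 = (3, 3, 6).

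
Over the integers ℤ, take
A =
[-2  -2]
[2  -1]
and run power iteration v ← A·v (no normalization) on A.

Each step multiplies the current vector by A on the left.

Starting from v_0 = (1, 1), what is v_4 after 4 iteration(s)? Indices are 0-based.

v_4 = (-54, -9)

v_0 = (1, 1).
v_1 = A·v_0 = (-4, 1).
v_2 = A·v_1 = (6, -9).
v_3 = A·v_2 = (6, 21).
v_4 = A·v_3 = (-54, -9).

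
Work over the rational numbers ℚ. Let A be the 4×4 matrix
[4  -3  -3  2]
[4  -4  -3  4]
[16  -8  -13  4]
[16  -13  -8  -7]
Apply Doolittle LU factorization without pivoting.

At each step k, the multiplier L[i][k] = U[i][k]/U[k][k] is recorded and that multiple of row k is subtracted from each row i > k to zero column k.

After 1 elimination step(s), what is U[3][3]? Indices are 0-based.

[col 0] pivot 4
  R1 -= 1*R0 → (0, -1, 0, 2)  (L[1][0] := 1)
  R2 -= 4*R0 → (0, 4, -1, -4)  (L[2][0] := 4)
  R3 -= 4*R0 → (0, -1, 4, -15)  (L[3][0] := 4)

U[3][3] = -15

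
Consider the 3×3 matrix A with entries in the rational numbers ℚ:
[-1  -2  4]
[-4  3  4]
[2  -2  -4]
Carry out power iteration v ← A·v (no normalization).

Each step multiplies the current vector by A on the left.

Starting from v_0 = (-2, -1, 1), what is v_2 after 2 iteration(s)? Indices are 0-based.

v_2 = (-50, -29, 22)

v_0 = (-2, -1, 1).
v_1 = A·v_0 = (8, 9, -6).
v_2 = A·v_1 = (-50, -29, 22).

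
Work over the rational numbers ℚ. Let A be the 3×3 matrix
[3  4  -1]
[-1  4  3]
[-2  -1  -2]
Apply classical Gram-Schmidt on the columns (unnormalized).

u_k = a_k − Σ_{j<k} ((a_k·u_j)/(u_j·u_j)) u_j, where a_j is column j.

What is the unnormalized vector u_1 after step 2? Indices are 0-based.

Step 1: u_0 = a_0 = (3, -1, -2).
Step 2: u_1 = a_1 − (5/7)·u_0 = (13/7, 33/7, 3/7).

u_1 = (13/7, 33/7, 3/7)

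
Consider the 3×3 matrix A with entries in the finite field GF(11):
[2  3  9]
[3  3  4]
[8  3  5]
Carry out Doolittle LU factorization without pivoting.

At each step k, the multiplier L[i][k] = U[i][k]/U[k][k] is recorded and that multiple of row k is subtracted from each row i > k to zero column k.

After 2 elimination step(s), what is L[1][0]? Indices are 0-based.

L[1][0] = 7

[col 0] pivot 2
  R1 -= 7*R0 → (0, 4, 7)  (L[1][0] := 7)
  R2 -= 4*R0 → (0, 2, 2)  (L[2][0] := 4)
[col 1] pivot 4
  R2 -= 6*R1 → (0, 0, 4)  (L[2][1] := 6)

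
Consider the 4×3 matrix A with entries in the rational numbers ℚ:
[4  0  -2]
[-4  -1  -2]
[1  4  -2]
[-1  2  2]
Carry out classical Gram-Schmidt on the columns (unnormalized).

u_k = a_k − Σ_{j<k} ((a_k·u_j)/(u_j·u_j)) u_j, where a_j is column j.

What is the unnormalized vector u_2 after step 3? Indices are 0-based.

u_2 = (-178/113, -844/339, -554/339, 686/339)

Step 1: u_0 = a_0 = (4, -4, 1, -1).
Step 2: u_1 = a_1 − (3/17)·u_0 = (-12/17, -5/17, 65/17, 37/17).
Step 3: u_2 = a_2 − (-2/17)·u_0 − (-22/339)·u_1 = (-178/113, -844/339, -554/339, 686/339).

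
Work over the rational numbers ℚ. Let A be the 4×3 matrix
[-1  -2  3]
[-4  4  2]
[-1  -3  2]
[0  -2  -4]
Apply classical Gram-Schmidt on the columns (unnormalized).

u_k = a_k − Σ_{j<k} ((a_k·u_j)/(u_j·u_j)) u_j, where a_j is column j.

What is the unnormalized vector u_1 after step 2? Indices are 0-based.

u_1 = (-47/18, 14/9, -65/18, -2)

Step 1: u_0 = a_0 = (-1, -4, -1, 0).
Step 2: u_1 = a_1 − (-11/18)·u_0 = (-47/18, 14/9, -65/18, -2).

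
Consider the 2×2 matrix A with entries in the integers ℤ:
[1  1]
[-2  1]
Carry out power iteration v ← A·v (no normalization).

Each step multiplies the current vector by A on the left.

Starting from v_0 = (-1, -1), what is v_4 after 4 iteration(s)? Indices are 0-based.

v_4 = (11, -1)

v_0 = (-1, -1).
v_1 = A·v_0 = (-2, 1).
v_2 = A·v_1 = (-1, 5).
v_3 = A·v_2 = (4, 7).
v_4 = A·v_3 = (11, -1).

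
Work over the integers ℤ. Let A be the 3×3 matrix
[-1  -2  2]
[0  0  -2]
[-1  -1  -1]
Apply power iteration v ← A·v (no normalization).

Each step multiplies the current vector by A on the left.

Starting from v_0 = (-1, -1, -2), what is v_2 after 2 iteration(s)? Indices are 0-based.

v_2 = (1, -8, -7)

v_0 = (-1, -1, -2).
v_1 = A·v_0 = (-1, 4, 4).
v_2 = A·v_1 = (1, -8, -7).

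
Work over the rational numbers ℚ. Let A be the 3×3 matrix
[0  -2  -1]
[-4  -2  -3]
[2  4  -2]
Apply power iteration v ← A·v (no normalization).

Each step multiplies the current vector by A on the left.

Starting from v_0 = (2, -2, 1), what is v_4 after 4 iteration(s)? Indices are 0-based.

v_0 = (2, -2, 1).
v_1 = A·v_0 = (3, -7, -6).
v_2 = A·v_1 = (20, 20, -10).
v_3 = A·v_2 = (-30, -90, 140).
v_4 = A·v_3 = (40, -120, -700).

v_4 = (40, -120, -700)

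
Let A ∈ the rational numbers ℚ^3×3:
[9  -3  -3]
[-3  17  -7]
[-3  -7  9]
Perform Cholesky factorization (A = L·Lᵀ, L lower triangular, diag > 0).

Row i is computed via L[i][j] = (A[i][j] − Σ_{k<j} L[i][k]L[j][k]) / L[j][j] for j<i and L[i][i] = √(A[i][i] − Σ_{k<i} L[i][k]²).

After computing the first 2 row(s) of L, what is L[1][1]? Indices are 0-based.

L[1][1] = 4

Step 1: L[0][0] = √(9) = 3.
  L[1][0] = (-3) / L[0][0] = -1.
Step 2: L[1][1] = √(16) = 4.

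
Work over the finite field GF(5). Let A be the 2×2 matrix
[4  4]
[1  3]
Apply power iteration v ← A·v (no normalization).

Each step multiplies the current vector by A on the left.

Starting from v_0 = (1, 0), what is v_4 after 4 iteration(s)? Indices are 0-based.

v_0 = (1, 0).
v_1 = A·v_0 = (4, 1).
v_2 = A·v_1 = (0, 2).
v_3 = A·v_2 = (3, 1).
v_4 = A·v_3 = (1, 1).

v_4 = (1, 1)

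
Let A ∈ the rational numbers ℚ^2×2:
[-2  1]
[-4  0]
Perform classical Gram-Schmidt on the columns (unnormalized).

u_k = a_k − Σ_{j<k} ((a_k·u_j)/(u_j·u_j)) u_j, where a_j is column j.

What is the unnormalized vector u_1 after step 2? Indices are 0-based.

u_1 = (4/5, -2/5)

Step 1: u_0 = a_0 = (-2, -4).
Step 2: u_1 = a_1 − (-1/10)·u_0 = (4/5, -2/5).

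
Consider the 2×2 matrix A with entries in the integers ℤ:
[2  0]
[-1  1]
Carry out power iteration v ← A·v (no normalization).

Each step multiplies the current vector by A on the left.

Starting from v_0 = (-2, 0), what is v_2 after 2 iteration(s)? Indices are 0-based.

v_0 = (-2, 0).
v_1 = A·v_0 = (-4, 2).
v_2 = A·v_1 = (-8, 6).

v_2 = (-8, 6)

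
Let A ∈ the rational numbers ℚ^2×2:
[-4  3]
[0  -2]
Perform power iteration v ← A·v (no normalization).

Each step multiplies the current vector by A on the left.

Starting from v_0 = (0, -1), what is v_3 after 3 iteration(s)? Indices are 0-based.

v_0 = (0, -1).
v_1 = A·v_0 = (-3, 2).
v_2 = A·v_1 = (18, -4).
v_3 = A·v_2 = (-84, 8).

v_3 = (-84, 8)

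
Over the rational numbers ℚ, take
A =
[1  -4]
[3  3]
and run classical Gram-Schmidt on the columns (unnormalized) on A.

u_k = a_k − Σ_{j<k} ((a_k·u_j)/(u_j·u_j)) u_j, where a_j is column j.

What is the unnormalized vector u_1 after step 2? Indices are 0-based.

Step 1: u_0 = a_0 = (1, 3).
Step 2: u_1 = a_1 − (1/2)·u_0 = (-9/2, 3/2).

u_1 = (-9/2, 3/2)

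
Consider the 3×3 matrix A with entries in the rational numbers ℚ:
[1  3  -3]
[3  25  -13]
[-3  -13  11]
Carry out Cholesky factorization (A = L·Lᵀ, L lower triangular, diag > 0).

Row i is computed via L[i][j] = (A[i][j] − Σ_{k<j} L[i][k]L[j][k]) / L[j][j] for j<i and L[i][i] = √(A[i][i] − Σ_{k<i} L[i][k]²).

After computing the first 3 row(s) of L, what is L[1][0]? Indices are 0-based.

L[1][0] = 3

Step 1: L[0][0] = √(1) = 1.
  L[1][0] = (3) / L[0][0] = 3.
Step 2: L[1][1] = √(16) = 4.
  L[2][0] = (-3) / L[0][0] = -3.
  L[2][1] = (-4) / L[1][1] = -1.
Step 3: L[2][2] = √(1) = 1.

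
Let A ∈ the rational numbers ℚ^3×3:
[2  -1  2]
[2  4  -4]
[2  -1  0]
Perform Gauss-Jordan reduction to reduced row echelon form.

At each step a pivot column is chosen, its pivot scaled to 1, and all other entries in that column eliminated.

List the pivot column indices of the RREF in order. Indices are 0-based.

pivot columns: 0, 1, 2

step 1: normalize row 0 (÷2) = (1, -1/2, 1)
  row 1: subtract 2×row0 = (0, 5, -6)
  row 2: subtract 2×row0 = (0, 0, -2)
step 2: normalize row 1 (÷5) = (0, 1, -6/5)
  row 0: subtract -1/2×row1 = (1, 0, 2/5)
step 3: normalize row 2 (÷-2) = (0, 0, 1)
  row 0: subtract 2/5×row2 = (1, 0, 0)
  row 1: subtract -6/5×row2 = (0, 1, 0)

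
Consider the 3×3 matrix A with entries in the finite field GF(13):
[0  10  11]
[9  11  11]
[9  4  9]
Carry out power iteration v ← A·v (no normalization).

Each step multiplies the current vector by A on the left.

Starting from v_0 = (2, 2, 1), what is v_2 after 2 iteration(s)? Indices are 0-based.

v_0 = (2, 2, 1).
v_1 = A·v_0 = (5, 12, 9).
v_2 = A·v_1 = (11, 3, 5).

v_2 = (11, 3, 5)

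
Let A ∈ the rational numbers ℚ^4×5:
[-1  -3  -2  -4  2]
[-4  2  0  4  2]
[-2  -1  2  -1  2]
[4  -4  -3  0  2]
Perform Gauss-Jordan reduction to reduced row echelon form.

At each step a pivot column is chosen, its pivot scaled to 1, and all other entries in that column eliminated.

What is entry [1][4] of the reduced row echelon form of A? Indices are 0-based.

[1] R0 /= -1  ⇒  (1, 3, 2, 4, -2)
     R1 -= -4·R0  ⇒  (0, 14, 8, 20, -6)
     R2 -= -2·R0  ⇒  (0, 5, 6, 7, -2)
     R3 -= 4·R0  ⇒  (0, -16, -11, -16, 10)
[2] R1 /= 14  ⇒  (0, 1, 4/7, 10/7, -3/7)
     R0 -= 3·R1  ⇒  (1, 0, 2/7, -2/7, -5/7)
     R2 -= 5·R1  ⇒  (0, 0, 22/7, -1/7, 1/7)
     R3 -= -16·R1  ⇒  (0, 0, -13/7, 48/7, 22/7)
[3] R2 /= 22/7  ⇒  (0, 0, 1, -1/22, 1/22)
     R0 -= 2/7·R2  ⇒  (1, 0, 0, -3/11, -8/11)
     R1 -= 4/7·R2  ⇒  (0, 1, 0, 16/11, -5/11)
     R3 -= -13/7·R2  ⇒  (0, 0, 0, 149/22, 71/22)
[4] R3 /= 149/22  ⇒  (0, 0, 0, 1, 71/149)
     R0 -= -3/11·R3  ⇒  (1, 0, 0, 0, -89/149)
     R1 -= 16/11·R3  ⇒  (0, 1, 0, 0, -171/149)
     R2 -= -1/22·R3  ⇒  (0, 0, 1, 0, 10/149)

M[1][4] = -171/149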